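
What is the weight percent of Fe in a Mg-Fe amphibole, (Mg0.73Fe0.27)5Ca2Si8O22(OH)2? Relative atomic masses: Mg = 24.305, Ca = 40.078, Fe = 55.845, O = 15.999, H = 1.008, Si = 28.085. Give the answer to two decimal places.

8.82 weight percent

M((Mg0.73Fe0.27)5Ca2Si8O22(OH)2) = 854.932 g/mol.
Fe contributes 1.35 × 55.845 = 75.391 g per mole.
75.391/854.932 = 0.0882 → 8.82%.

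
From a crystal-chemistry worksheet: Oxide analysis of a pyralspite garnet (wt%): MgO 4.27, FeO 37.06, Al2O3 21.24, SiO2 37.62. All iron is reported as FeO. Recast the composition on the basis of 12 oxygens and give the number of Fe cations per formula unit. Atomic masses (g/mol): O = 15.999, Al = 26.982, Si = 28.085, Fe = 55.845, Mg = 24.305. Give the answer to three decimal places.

MgO (M=40.304): mol = 0.10594; Mg = 0.10594, O = 0.10594.
FeO (M=71.844): mol = 0.51584; Fe = 0.51584, O = 0.51584.
Al2O3 (M=101.961): mol = 0.20831; Al = 0.41662, O = 0.62493.
SiO2 (M=60.083): mol = 0.62613; Si = 0.62613, O = 1.25226.
ΣO = 2.49897; factor = 12/ΣO = 4.80198.
Fe apfu = 0.51584 × 4.80198 = 2.477.

2.477 Fe apfu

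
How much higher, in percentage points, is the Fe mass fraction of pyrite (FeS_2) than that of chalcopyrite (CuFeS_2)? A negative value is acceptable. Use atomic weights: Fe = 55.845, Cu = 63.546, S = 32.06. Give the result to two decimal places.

M(FeS_2) = 119.965 g/mol, so wt% Fe = 55.845/119.965 × 100 = 46.55%.
M(CuFeS_2) = 183.511 g/mol, so wt% Fe = 55.845/183.511 × 100 = 30.43%.
46.55 − 30.43 = 16.12 pp.

16.12 percentage points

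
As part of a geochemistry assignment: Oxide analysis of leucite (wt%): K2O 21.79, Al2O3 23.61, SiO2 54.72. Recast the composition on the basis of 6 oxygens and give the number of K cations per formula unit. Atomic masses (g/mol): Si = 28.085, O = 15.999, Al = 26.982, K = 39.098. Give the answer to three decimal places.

K2O (M=94.195): mol = 0.23133; K = 0.46266, O = 0.23133.
Al2O3 (M=101.961): mol = 0.23156; Al = 0.46312, O = 0.69468.
SiO2 (M=60.083): mol = 0.91074; Si = 0.91074, O = 1.82148.
ΣO = 2.74749; factor = 6/ΣO = 2.18381.
K apfu = 0.46266 × 2.18381 = 1.010.

1.010 K apfu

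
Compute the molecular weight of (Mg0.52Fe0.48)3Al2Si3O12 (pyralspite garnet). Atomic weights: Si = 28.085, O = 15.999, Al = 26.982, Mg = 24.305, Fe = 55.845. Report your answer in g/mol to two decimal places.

448.54 g/mol

The formula mass is the sum 1.56(24.305) + 1.44(55.845) + 2(26.982) + 3(28.085) + 12(15.999).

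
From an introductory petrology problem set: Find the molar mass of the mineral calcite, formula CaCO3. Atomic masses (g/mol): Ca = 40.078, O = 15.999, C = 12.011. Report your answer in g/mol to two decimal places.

M = 1×40.078 + 1×12.011 + 3×15.999

100.09 g/mol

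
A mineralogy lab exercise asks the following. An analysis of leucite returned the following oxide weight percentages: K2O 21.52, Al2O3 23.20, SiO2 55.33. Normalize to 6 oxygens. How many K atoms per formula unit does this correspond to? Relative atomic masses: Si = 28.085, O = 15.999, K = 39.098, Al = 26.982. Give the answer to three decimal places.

K2O: 21.52/94.195 = 0.22846 mol → 0.45692 mol K, 0.22846 mol O.
Al2O3: 23.20/101.961 = 0.22754 mol → 0.45508 mol Al, 0.68262 mol O.
SiO2: 55.33/60.083 = 0.92089 mol → 0.92089 mol Si, 1.84178 mol O.
Total oxygen = 2.75286 mol. Normalization factor = 6/2.75286 = 2.17955.
K per 6 O = 0.45692 × 2.17955 = 0.996.

0.996 K apfu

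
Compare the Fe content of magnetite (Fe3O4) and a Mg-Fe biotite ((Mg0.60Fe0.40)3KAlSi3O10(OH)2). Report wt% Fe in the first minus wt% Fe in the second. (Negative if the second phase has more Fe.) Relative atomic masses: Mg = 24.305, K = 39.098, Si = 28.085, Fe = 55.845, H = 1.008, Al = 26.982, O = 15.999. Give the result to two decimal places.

Fe in Fe3O4: molar mass 231.531 g/mol; 3×55.845 = 167.535 g → 72.36 wt%.
Fe in (Mg0.60Fe0.40)3KAlSi3O10(OH)2: molar mass 455.102 g/mol; 1.20×55.845 = 67.014 g → 14.73 wt%.
Difference = 72.36 − 14.73 = 57.63 percentage points.

57.63 percentage points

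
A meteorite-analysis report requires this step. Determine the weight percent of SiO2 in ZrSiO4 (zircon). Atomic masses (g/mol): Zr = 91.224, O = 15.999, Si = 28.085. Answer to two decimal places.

32.78 wt%

Formula mass = 183.305 g/mol.
1 Si → 1.0000 mol SiO2 per formula unit; M(SiO2) = 60.083, so SiO2 mass = 60.083 g.
60.083/183.305 × 100 = 32.78 wt%.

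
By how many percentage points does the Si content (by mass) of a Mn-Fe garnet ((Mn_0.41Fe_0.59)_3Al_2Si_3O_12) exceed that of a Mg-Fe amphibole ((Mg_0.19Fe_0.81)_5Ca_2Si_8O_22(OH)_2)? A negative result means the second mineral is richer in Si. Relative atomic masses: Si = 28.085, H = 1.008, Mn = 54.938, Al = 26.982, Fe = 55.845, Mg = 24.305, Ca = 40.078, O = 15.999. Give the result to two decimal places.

-6.93 percentage points

First mineral: 84.255 g Si in 496.626 g formula = 16.97 wt% Si.
Second mineral: 224.680 g Si in 940.090 g formula = 23.90 wt% Si.
16.97% − 23.90% gives a difference of -6.93 percentage points.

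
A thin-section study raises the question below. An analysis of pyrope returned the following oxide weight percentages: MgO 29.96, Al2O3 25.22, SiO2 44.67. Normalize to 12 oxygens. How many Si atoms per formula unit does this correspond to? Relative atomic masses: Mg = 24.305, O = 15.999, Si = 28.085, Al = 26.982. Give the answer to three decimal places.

3.002 Si apfu

MgO (M=40.304): mol = 0.74335; Mg = 0.74335, O = 0.74335.
Al2O3 (M=101.961): mol = 0.24735; Al = 0.49470, O = 0.74205.
SiO2 (M=60.083): mol = 0.74347; Si = 0.74347, O = 1.48694.
ΣO = 2.97234; factor = 12/ΣO = 4.03722.
Si apfu = 0.74347 × 4.03722 = 3.002.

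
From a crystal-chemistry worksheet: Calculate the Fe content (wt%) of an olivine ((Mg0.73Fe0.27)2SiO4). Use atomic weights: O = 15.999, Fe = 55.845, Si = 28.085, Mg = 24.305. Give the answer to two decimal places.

19.12 wt%

M((Mg0.73Fe0.27)2SiO4) = 157.723 g/mol.
Fe contributes 0.54 × 55.845 = 30.156 g per mole.
30.156/157.723 = 0.1912 → 19.12%.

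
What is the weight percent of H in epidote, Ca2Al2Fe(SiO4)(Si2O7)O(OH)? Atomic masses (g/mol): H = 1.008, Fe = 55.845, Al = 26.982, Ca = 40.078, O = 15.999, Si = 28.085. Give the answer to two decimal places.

0.21 mass %

M(Ca2Al2Fe(SiO4)(Si2O7)O(OH)) = 483.215 g/mol.
H contributes 1 × 1.008 = 1.008 g per mole.
1.008/483.215 = 0.0021 → 0.21%.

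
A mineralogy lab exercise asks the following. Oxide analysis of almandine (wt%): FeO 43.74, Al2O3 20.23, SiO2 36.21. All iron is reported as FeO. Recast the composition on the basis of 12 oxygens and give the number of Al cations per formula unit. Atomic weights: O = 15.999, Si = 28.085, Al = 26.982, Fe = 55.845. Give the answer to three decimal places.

1.976 Al apfu

FeO: 43.74/71.844 = 0.60882 mol → 0.60882 mol Fe, 0.60882 mol O.
Al2O3: 20.23/101.961 = 0.19841 mol → 0.39682 mol Al, 0.59523 mol O.
SiO2: 36.21/60.083 = 0.60267 mol → 0.60267 mol Si, 1.20534 mol O.
Total oxygen = 2.40939 mol. Normalization factor = 12/2.40939 = 4.98051.
Al per 12 O = 0.39682 × 4.98051 = 1.976.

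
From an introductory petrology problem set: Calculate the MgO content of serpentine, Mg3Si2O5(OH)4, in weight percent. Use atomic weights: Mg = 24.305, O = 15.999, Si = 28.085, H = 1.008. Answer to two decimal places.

Molar mass of Mg3Si2O5(OH)4 = 3*24.305 + 2*28.085 + 9*15.999 + 4*1.008 = 277.108 g/mol.
Each formula unit contains 3 Mg, equivalent to 3/1 = 3.0000 mol MgO.
M(MgO) = 1×24.305 + 1×15.999 = 40.304 g/mol.
Mass of MgO per formula unit = 3.0000 × 40.304 = 120.912 g.
MgO wt% = 120.912 / 277.108 × 100 = 43.63%.

43.63 wt%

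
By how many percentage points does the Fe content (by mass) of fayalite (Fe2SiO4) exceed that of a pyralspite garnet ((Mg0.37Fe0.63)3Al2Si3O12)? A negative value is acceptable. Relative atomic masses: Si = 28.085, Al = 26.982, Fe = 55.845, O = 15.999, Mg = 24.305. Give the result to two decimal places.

32.00 percentage points

M(Fe2SiO4) = 203.771 g/mol, so wt% Fe = 111.690/203.771 × 100 = 54.81%.
M((Mg0.37Fe0.63)3Al2Si3O12) = 462.733 g/mol, so wt% Fe = 105.547/462.733 × 100 = 22.81%.
54.81 − 22.81 = 32.00 pp.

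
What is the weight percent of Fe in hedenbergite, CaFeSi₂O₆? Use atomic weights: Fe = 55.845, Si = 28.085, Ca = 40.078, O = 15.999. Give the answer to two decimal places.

Formula mass = 1×40.078 + 1×55.845 + 2×28.085 + 6×15.999 = 248.087 g/mol, of which 55.845 g is Fe.
So Fe makes up 55.845/248.087 = 0.2251 of the mass, i.e. 22.51%.

22.51 weight percent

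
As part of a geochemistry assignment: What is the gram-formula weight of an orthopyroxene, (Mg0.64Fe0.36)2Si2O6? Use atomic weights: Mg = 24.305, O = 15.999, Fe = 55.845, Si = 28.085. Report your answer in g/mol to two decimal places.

The formula mass is the sum 1.28×24.305 + 0.72×55.845 + 2×28.085 + 6×15.999.

223.48 g/mol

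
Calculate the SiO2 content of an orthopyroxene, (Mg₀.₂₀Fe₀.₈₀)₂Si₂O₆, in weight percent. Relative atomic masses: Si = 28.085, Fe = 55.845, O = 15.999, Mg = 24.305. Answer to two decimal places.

Formula mass = 251.238 g/mol.
2 Si → 2.0000 mol SiO2 per formula unit; M(SiO2) = 60.083, so SiO2 mass = 120.166 g.
120.166/251.238 × 100 = 47.83 wt%.

47.83 wt%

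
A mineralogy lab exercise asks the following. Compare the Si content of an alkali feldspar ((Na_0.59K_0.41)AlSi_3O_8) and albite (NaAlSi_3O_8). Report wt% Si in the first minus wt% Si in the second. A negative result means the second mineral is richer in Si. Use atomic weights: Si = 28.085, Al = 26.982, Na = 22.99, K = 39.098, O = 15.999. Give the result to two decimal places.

Si in (Na_0.59K_0.41)AlSi_3O_8: molar mass 268.823 g/mol; 3×28.085 = 84.255 g → 31.34 wt%.
Si in NaAlSi_3O_8: molar mass 262.219 g/mol; 3×28.085 = 84.255 g → 32.13 wt%.
Difference = 31.34 − 32.13 = -0.79 percentage points.

-0.79 percentage points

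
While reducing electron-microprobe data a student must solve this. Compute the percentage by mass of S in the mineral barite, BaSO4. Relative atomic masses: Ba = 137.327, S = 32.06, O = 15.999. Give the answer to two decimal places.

13.74 mass %

Formula mass = 1×137.327 + 1×32.06 + 4×15.999 = 233.383 g/mol, of which 32.060 g is S.
So S makes up 32.060/233.383 = 0.1374 of the mass, i.e. 13.74%.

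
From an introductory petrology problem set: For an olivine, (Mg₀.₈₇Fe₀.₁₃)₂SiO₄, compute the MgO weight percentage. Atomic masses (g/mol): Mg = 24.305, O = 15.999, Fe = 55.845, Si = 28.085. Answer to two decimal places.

Molar mass of (Mg₀.₈₇Fe₀.₁₃)₂SiO₄ = 1.74·24.305 + 0.26·55.845 + 1·28.085 + 4·15.999 = 148.891 g/mol.
Each formula unit contains 1.74 Mg, equivalent to 1.74/1 = 1.7400 mol MgO.
M(MgO) = 1×24.305 + 1×15.999 = 40.304 g/mol.
Mass of MgO per formula unit = 1.7400 × 40.304 = 70.129 g.
MgO wt% = 70.129 / 148.891 × 100 = 47.10%.

47.10 wt%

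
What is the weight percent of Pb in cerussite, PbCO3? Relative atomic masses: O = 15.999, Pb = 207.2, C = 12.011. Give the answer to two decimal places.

77.54 mass %

M(PbCO3) = 267.208 g/mol.
Pb contributes 1 × 207.2 = 207.200 g per mole.
207.200/267.208 = 0.7754 → 77.54%.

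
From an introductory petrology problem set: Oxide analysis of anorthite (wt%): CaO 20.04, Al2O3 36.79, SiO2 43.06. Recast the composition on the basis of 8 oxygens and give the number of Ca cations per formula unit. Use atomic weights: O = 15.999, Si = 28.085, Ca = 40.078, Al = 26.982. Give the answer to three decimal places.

CaO: 20.04/56.077 = 0.35737 mol → 0.35737 mol Ca, 0.35737 mol O.
Al2O3: 36.79/101.961 = 0.36082 mol → 0.72164 mol Al, 1.08246 mol O.
SiO2: 43.06/60.083 = 0.71668 mol → 0.71668 mol Si, 1.43336 mol O.
Total oxygen = 2.87319 mol. Normalization factor = 8/2.87319 = 2.78436.
Ca per 8 O = 0.35737 × 2.78436 = 0.995.

0.995 Ca apfu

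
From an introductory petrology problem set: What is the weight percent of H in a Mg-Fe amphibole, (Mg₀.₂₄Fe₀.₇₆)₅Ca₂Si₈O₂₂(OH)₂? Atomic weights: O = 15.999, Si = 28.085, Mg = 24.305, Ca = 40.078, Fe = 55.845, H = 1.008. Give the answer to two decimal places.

Molar mass of (Mg₀.₂₄Fe₀.₇₆)₅Ca₂Si₈O₂₂(OH)₂: 1.20·24.305 + 3.80·55.845 + 2·40.078 + 8·28.085 + 24·15.999 + 2·1.008 = 932.205 g/mol.
Mass of H per formula unit: 2 × 1.008 = 2.016 g.
Weight fraction H = 2.016 / 932.205 = 0.0022.

0.22 mass %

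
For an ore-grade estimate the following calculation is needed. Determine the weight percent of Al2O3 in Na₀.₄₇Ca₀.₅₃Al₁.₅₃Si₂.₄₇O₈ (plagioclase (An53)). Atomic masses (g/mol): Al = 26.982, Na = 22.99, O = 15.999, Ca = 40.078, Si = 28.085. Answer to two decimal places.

28.82 wt%

Formula mass = 270.691 g/mol.
1.53 Al → 0.7650 mol Al2O3 per formula unit; M(Al2O3) = 101.961, so Al2O3 mass = 78.000 g.
78.000/270.691 × 100 = 28.82 wt%.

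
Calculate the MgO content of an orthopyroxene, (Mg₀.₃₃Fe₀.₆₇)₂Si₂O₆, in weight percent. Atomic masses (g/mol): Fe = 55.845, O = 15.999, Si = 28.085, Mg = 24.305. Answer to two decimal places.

Formula mass = 243.038 g/mol.
0.66 Mg → 0.6600 mol MgO per formula unit; M(MgO) = 40.304, so MgO mass = 26.601 g.
26.601/243.038 × 100 = 10.95 wt%.

10.95 wt%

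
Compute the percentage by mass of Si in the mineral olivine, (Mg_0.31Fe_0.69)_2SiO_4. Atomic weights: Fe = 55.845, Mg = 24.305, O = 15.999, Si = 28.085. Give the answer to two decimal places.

Formula mass = 0.62×24.305 + 1.38×55.845 + 1×28.085 + 4×15.999 = 184.216 g/mol, of which 28.085 g is Si.
So Si makes up 28.085/184.216 = 0.1525 of the mass, i.e. 15.25%.

15.25 mass %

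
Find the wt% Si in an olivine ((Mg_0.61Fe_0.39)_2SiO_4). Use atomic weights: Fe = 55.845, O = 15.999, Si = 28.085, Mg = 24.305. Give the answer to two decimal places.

16.99 wt%

Molar mass of (Mg_0.61Fe_0.39)_2SiO_4: 1.22·24.305 + 0.78·55.845 + 1·28.085 + 4·15.999 = 165.292 g/mol.
Mass of Si per formula unit: 1 × 28.085 = 28.085 g.
Weight fraction Si = 28.085 / 165.292 = 0.1699.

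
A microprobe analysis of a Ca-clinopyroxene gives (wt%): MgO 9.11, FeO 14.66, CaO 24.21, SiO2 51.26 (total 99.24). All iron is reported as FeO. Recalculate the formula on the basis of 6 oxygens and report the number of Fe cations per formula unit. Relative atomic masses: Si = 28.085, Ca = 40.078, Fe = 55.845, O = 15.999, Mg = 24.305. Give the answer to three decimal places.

0.477 Fe apfu

9.11 wt% MgO ÷ 40.304 g/mol = 0.22603 mol, giving 0.22603 Mg and 0.22603 O.
14.66 wt% FeO ÷ 71.844 g/mol = 0.20405 mol, giving 0.20405 Fe and 0.20405 O.
24.21 wt% CaO ÷ 56.077 g/mol = 0.43173 mol, giving 0.43173 Ca and 0.43173 O.
51.26 wt% SiO2 ÷ 60.083 g/mol = 0.85315 mol, giving 0.85315 Si and 1.70630 O.
Oxygen sums to 2.56811; scaling by 6/2.56811 = 2.33635 puts the formula on 6 O.
Fe: 0.20405 × 2.33635 = 0.477 atoms per formula unit.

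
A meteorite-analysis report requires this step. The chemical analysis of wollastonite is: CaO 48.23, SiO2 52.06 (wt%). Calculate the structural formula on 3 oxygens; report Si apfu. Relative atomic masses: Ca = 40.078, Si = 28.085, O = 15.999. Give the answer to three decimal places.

CaO: 48.23/56.077 = 0.86007 mol → 0.86007 mol Ca, 0.86007 mol O.
SiO2: 52.06/60.083 = 0.86647 mol → 0.86647 mol Si, 1.73294 mol O.
Total oxygen = 2.59301 mol. Normalization factor = 3/2.59301 = 1.15696.
Si per 3 O = 0.86647 × 1.15696 = 1.002.

1.002 Si apfu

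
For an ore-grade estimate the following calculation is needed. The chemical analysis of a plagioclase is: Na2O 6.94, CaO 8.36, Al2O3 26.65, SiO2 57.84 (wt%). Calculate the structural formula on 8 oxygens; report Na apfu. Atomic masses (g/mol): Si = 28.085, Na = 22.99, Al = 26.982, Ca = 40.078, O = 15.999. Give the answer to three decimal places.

6.94 wt% Na2O ÷ 61.979 g/mol = 0.11197 mol, giving 0.22394 Na and 0.11197 O.
8.36 wt% CaO ÷ 56.077 g/mol = 0.14908 mol, giving 0.14908 Ca and 0.14908 O.
26.65 wt% Al2O3 ÷ 101.961 g/mol = 0.26137 mol, giving 0.52274 Al and 0.78411 O.
57.84 wt% SiO2 ÷ 60.083 g/mol = 0.96267 mol, giving 0.96267 Si and 1.92534 O.
Oxygen sums to 2.97050; scaling by 8/2.97050 = 2.69315 puts the formula on 8 O.
Na: 0.22394 × 2.69315 = 0.603 atoms per formula unit.

0.603 Na apfu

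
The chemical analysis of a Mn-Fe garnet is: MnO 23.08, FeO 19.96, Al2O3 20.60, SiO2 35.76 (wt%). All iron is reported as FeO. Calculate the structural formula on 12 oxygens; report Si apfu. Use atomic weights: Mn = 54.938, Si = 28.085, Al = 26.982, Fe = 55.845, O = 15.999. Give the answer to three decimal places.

MnO: 23.08/70.937 = 0.32536 mol → 0.32536 mol Mn, 0.32536 mol O.
FeO: 19.96/71.844 = 0.27782 mol → 0.27782 mol Fe, 0.27782 mol O.
Al2O3: 20.60/101.961 = 0.20204 mol → 0.40408 mol Al, 0.60612 mol O.
SiO2: 35.76/60.083 = 0.59518 mol → 0.59518 mol Si, 1.19036 mol O.
Total oxygen = 2.39966 mol. Normalization factor = 12/2.39966 = 5.00071.
Si per 12 O = 0.59518 × 5.00071 = 2.976.

2.976 Si apfu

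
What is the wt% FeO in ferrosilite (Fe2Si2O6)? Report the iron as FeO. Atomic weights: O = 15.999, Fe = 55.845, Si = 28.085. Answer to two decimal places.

54.46 wt%

M(Fe2Si2O6) = 263.854 g/mol; M(FeO) = 71.844 g/mol.
Moles FeO per formula unit = 2 Fe ÷ 1 = 2.0000.
FeO fraction = (2.0000 × 71.844) / 263.854 = 143.688/263.854 = 0.5446.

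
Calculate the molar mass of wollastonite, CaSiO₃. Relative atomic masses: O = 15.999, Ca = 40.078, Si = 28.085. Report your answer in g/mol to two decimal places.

116.16 g/mol

Ca: 1 × 40.078 = 40.0780
Si: 1 × 28.085 = 28.0850
O: 3 × 15.999 = 47.9970
Summing the contributions gives the formula mass.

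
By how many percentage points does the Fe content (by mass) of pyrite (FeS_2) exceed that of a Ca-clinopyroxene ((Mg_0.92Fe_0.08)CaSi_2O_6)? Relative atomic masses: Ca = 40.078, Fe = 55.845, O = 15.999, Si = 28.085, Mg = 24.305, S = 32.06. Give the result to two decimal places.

44.51 percentage points

First mineral: 55.845 g Fe in 119.965 g formula = 46.55 wt% Fe.
Second mineral: 4.468 g Fe in 219.070 g formula = 2.04 wt% Fe.
46.55% − 2.04% gives a difference of 44.51 percentage points.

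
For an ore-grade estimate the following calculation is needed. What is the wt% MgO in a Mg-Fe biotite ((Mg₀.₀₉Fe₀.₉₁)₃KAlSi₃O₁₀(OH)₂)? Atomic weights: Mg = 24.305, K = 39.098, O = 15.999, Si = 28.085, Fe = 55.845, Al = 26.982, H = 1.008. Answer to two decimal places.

Molar mass of (Mg₀.₀₉Fe₀.₉₁)₃KAlSi₃O₁₀(OH)₂ = 0.27·24.305 + 2.73·55.845 + 1·39.098 + 1·26.982 + 3·28.085 + 12·15.999 + 2·1.008 = 503.358 g/mol.
Each formula unit contains 0.27 Mg, equivalent to 0.27/1 = 0.2700 mol MgO.
M(MgO) = 1×24.305 + 1×15.999 = 40.304 g/mol.
Mass of MgO per formula unit = 0.2700 × 40.304 = 10.882 g.
MgO wt% = 10.882 / 503.358 × 100 = 2.16%.

2.16 wt%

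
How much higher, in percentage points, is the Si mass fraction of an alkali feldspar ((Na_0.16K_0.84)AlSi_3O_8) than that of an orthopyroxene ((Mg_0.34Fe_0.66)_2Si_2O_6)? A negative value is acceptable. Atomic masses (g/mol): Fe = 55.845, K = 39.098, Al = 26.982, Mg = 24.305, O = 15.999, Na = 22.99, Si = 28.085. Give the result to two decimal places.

7.38 percentage points

First mineral: 84.255 g Si in 275.750 g formula = 30.55 wt% Si.
Second mineral: 56.170 g Si in 242.407 g formula = 23.17 wt% Si.
30.55% − 23.17% gives a difference of 7.38 percentage points.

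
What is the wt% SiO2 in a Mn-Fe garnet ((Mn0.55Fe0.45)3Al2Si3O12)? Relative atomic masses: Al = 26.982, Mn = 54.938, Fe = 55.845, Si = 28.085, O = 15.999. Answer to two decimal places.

Formula mass = 496.245 g/mol.
3 Si → 3.0000 mol SiO2 per formula unit; M(SiO2) = 60.083, so SiO2 mass = 180.249 g.
180.249/496.245 × 100 = 36.32 wt%.

36.32 wt%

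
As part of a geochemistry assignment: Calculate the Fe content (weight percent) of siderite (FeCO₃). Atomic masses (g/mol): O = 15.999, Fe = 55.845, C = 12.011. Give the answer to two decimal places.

48.20 weight percent

Formula mass = 1×55.845 + 1×12.011 + 3×15.999 = 115.853 g/mol, of which 55.845 g is Fe.
So Fe makes up 55.845/115.853 = 0.4820 of the mass, i.e. 48.20%.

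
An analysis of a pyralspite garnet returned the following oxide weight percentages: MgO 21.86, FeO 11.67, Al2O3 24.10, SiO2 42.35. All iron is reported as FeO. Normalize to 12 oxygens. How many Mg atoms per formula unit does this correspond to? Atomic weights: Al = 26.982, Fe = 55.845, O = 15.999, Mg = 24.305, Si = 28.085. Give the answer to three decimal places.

MgO (M=40.304): mol = 0.54238; Mg = 0.54238, O = 0.54238.
FeO (M=71.844): mol = 0.16244; Fe = 0.16244, O = 0.16244.
Al2O3 (M=101.961): mol = 0.23636; Al = 0.47272, O = 0.70908.
SiO2 (M=60.083): mol = 0.70486; Si = 0.70486, O = 1.40972.
ΣO = 2.82362; factor = 12/ΣO = 4.24986.
Mg apfu = 0.54238 × 4.24986 = 2.305.

2.305 Mg apfu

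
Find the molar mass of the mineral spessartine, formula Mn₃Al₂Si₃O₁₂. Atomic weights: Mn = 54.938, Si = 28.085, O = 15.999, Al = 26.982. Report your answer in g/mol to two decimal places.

495.02 g/mol

The formula mass is the sum 3*54.938 + 2*26.982 + 3*28.085 + 12*15.999.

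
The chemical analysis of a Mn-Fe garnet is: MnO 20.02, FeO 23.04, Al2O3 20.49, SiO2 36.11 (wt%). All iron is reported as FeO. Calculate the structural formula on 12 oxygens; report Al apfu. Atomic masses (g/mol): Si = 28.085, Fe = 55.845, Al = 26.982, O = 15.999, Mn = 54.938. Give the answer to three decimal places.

2.003 Al apfu

MnO: 20.02/70.937 = 0.28222 mol → 0.28222 mol Mn, 0.28222 mol O.
FeO: 23.04/71.844 = 0.32069 mol → 0.32069 mol Fe, 0.32069 mol O.
Al2O3: 20.49/101.961 = 0.20096 mol → 0.40192 mol Al, 0.60288 mol O.
SiO2: 36.11/60.083 = 0.60100 mol → 0.60100 mol Si, 1.20200 mol O.
Total oxygen = 2.40779 mol. Normalization factor = 12/2.40779 = 4.98382.
Al per 12 O = 0.40192 × 4.98382 = 2.003.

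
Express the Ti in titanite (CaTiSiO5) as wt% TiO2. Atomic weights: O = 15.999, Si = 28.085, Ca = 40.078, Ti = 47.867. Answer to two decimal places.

M(CaTiSiO5) = 196.025 g/mol; M(TiO2) = 79.865 g/mol.
Moles TiO2 per formula unit = 1 Ti ÷ 1 = 1.0000.
TiO2 fraction = (1.0000 × 79.865) / 196.025 = 79.865/196.025 = 0.4074.

40.74 wt%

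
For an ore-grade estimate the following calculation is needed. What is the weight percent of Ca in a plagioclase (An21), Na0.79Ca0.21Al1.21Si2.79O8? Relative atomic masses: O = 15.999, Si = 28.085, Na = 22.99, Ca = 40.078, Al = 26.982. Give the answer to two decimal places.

3.17 wt%

Formula mass = 0.79·22.99 + 0.21·40.078 + 1.21·26.982 + 2.79·28.085 + 8·15.999 = 265.576 g/mol, of which 8.416 g is Ca.
So Ca makes up 8.416/265.576 = 0.0317 of the mass, i.e. 3.17%.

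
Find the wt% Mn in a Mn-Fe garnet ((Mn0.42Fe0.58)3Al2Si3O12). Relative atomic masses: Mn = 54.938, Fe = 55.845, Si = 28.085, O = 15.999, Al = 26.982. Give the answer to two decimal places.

13.94 weight percent

Molar mass of (Mn0.42Fe0.58)3Al2Si3O12: 1.26*54.938 + 1.74*55.845 + 2*26.982 + 3*28.085 + 12*15.999 = 496.599 g/mol.
Mass of Mn per formula unit: 1.26 × 54.938 = 69.222 g.
Weight fraction Mn = 69.222 / 496.599 = 0.1394.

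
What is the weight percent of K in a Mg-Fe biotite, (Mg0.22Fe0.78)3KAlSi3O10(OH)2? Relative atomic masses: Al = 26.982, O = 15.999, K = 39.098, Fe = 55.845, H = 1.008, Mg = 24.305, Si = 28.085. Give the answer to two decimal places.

7.96 mass %

M((Mg0.22Fe0.78)3KAlSi3O10(OH)2) = 491.058 g/mol.
K contributes 1 × 39.098 = 39.098 g per mole.
39.098/491.058 = 0.0796 → 7.96%.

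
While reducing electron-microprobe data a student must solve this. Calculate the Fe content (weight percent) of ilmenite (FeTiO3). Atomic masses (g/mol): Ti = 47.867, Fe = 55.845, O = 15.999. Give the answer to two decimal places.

M(FeTiO3) = 151.709 g/mol.
Fe contributes 1 × 55.845 = 55.845 g per mole.
55.845/151.709 = 0.3681 → 36.81%.

36.81 weight percent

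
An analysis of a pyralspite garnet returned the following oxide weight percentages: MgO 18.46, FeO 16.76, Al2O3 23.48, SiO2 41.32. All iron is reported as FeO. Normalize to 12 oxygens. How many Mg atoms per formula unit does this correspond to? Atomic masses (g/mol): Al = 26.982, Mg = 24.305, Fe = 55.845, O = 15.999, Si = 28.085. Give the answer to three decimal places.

MgO: 18.46/40.304 = 0.45802 mol → 0.45802 mol Mg, 0.45802 mol O.
FeO: 16.76/71.844 = 0.23328 mol → 0.23328 mol Fe, 0.23328 mol O.
Al2O3: 23.48/101.961 = 0.23028 mol → 0.46056 mol Al, 0.69084 mol O.
SiO2: 41.32/60.083 = 0.68772 mol → 0.68772 mol Si, 1.37544 mol O.
Total oxygen = 2.75758 mol. Normalization factor = 12/2.75758 = 4.35164.
Mg per 12 O = 0.45802 × 4.35164 = 1.993.

1.993 Mg apfu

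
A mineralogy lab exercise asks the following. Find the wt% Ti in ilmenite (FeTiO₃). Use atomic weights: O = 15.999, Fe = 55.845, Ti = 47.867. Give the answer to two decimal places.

31.55 wt%

Molar mass of FeTiO₃: 1×55.845 + 1×47.867 + 3×15.999 = 151.709 g/mol.
Mass of Ti per formula unit: 1 × 47.867 = 47.867 g.
Weight fraction Ti = 47.867 / 151.709 = 0.3155.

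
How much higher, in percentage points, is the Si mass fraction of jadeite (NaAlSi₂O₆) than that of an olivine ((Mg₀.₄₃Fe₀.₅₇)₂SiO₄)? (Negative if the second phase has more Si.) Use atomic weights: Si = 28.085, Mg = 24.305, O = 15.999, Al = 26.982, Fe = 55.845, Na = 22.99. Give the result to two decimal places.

11.89 percentage points

M(NaAlSi₂O₆) = 202.136 g/mol, so wt% Si = 56.170/202.136 × 100 = 27.79%.
M((Mg₀.₄₃Fe₀.₅₇)₂SiO₄) = 176.647 g/mol, so wt% Si = 28.085/176.647 × 100 = 15.90%.
27.79 − 15.90 = 11.89 pp.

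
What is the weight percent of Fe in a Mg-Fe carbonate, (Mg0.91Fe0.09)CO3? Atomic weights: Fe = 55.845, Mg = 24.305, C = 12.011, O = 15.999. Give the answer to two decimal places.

5.77 mass %

Formula mass = 0.91×24.305 + 0.09×55.845 + 1×12.011 + 3×15.999 = 87.152 g/mol, of which 5.026 g is Fe.
So Fe makes up 5.026/87.152 = 0.0577 of the mass, i.e. 5.77%.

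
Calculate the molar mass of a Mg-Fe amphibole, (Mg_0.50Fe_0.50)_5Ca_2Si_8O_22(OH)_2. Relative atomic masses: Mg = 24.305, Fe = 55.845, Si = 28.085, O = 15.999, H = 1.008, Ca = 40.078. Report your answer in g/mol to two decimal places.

891.20 g/mol

M = 2.50(24.305) + 2.50(55.845) + 2(40.078) + 8(28.085) + 24(15.999) + 2(1.008)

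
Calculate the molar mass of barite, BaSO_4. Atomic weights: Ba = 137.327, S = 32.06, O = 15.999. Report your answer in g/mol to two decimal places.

233.38 g/mol

Ba: 1 × 137.327 = 137.3270
S: 1 × 32.06 = 32.0600
O: 4 × 15.999 = 63.9960
Summing the contributions gives the formula mass.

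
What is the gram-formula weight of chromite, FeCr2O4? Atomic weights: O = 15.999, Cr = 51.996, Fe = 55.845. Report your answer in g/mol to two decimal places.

The formula mass is the sum 1(55.845) + 2(51.996) + 4(15.999).

223.83 g/mol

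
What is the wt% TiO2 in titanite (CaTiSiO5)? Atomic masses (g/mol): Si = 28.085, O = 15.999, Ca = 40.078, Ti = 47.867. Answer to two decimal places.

40.74 wt%

Molar mass of CaTiSiO5 = 1×40.078 + 1×47.867 + 1×28.085 + 5×15.999 = 196.025 g/mol.
Each formula unit contains 1 Ti, equivalent to 1/1 = 1.0000 mol TiO2.
M(TiO2) = 1×47.867 + 2×15.999 = 79.865 g/mol.
Mass of TiO2 per formula unit = 1.0000 × 79.865 = 79.865 g.
TiO2 wt% = 79.865 / 196.025 × 100 = 40.74%.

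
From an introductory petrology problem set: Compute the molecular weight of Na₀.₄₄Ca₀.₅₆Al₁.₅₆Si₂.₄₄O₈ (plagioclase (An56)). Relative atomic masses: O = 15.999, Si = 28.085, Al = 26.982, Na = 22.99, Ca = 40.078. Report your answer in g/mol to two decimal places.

271.17 g/mol

The formula mass is the sum 0.44·22.99 + 0.56·40.078 + 1.56·26.982 + 2.44·28.085 + 8·15.999.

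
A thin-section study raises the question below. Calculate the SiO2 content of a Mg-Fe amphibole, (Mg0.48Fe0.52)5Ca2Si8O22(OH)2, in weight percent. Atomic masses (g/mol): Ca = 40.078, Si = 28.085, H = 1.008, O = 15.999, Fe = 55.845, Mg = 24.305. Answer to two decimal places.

53.74 wt%

Formula mass = 894.357 g/mol.
8 Si → 8.0000 mol SiO2 per formula unit; M(SiO2) = 60.083, so SiO2 mass = 480.664 g.
480.664/894.357 × 100 = 53.74 wt%.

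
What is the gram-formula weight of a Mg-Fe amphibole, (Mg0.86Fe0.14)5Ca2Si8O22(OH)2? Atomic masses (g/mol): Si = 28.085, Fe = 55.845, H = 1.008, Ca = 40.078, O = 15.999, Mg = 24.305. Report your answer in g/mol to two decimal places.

834.43 g/mol

Mg: 4.30 × 24.305 = 104.5115
Fe: 0.70 × 55.845 = 39.0915
Ca: 2 × 40.078 = 80.1560
Si: 8 × 28.085 = 224.6800
O: 24 × 15.999 = 383.9760
H: 2 × 1.008 = 2.0160
Summing the contributions gives the formula mass.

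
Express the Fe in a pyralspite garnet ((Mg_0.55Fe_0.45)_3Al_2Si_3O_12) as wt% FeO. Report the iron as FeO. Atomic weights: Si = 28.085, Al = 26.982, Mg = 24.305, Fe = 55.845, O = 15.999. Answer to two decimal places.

21.76 wt%

M((Mg_0.55Fe_0.45)_3Al_2Si_3O_12) = 445.701 g/mol; M(FeO) = 71.844 g/mol.
Moles FeO per formula unit = 1.35 Fe ÷ 1 = 1.3500.
FeO fraction = (1.3500 × 71.844) / 445.701 = 96.989/445.701 = 0.2176.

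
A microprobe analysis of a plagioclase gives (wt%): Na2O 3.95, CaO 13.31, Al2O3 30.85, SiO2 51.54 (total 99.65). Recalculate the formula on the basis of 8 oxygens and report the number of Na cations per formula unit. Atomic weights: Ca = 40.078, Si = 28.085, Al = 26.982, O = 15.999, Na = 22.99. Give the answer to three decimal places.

0.349 Na apfu

Na2O (M=61.979): mol = 0.06373; Na = 0.12746, O = 0.06373.
CaO (M=56.077): mol = 0.23735; Ca = 0.23735, O = 0.23735.
Al2O3 (M=101.961): mol = 0.30257; Al = 0.60514, O = 0.90771.
SiO2 (M=60.083): mol = 0.85781; Si = 0.85781, O = 1.71562.
ΣO = 2.92441; factor = 8/ΣO = 2.73559.
Na apfu = 0.12746 × 2.73559 = 0.349.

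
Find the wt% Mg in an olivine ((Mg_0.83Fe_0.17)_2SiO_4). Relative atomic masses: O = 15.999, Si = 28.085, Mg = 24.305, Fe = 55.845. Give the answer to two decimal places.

26.65 mass %

Molar mass of (Mg_0.83Fe_0.17)_2SiO_4: 1.66*24.305 + 0.34*55.845 + 1*28.085 + 4*15.999 = 151.415 g/mol.
Mass of Mg per formula unit: 1.66 × 24.305 = 40.346 g.
Weight fraction Mg = 40.346 / 151.415 = 0.2665.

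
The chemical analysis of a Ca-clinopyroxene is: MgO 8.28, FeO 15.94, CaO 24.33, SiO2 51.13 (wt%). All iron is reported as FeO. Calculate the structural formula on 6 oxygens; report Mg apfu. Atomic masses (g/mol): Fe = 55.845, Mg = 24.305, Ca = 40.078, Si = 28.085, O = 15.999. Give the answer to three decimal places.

8.28 wt% MgO ÷ 40.304 g/mol = 0.20544 mol, giving 0.20544 Mg and 0.20544 O.
15.94 wt% FeO ÷ 71.844 g/mol = 0.22187 mol, giving 0.22187 Fe and 0.22187 O.
24.33 wt% CaO ÷ 56.077 g/mol = 0.43387 mol, giving 0.43387 Ca and 0.43387 O.
51.13 wt% SiO2 ÷ 60.083 g/mol = 0.85099 mol, giving 0.85099 Si and 1.70198 O.
Oxygen sums to 2.56316; scaling by 6/2.56316 = 2.34086 puts the formula on 6 O.
Mg: 0.20544 × 2.34086 = 0.481 atoms per formula unit.

0.481 Mg apfu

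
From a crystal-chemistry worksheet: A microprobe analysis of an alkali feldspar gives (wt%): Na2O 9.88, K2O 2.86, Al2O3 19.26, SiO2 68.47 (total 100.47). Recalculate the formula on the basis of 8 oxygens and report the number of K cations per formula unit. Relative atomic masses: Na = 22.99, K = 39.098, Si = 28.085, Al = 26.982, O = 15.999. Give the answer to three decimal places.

0.160 K apfu

Na2O: 9.88/61.979 = 0.15941 mol → 0.31882 mol Na, 0.15941 mol O.
K2O: 2.86/94.195 = 0.03036 mol → 0.06072 mol K, 0.03036 mol O.
Al2O3: 19.26/101.961 = 0.18890 mol → 0.37780 mol Al, 0.56670 mol O.
SiO2: 68.47/60.083 = 1.13959 mol → 1.13959 mol Si, 2.27918 mol O.
Total oxygen = 3.03565 mol. Normalization factor = 8/3.03565 = 2.63535.
K per 8 O = 0.06072 × 2.63535 = 0.160.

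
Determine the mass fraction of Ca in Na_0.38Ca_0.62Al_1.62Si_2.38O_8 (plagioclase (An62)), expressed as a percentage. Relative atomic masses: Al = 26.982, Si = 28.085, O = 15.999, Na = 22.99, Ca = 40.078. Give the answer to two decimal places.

9.13 wt%

Molar mass of Na_0.38Ca_0.62Al_1.62Si_2.38O_8: 0.38×22.99 + 0.62×40.078 + 1.62×26.982 + 2.38×28.085 + 8×15.999 = 272.130 g/mol.
Mass of Ca per formula unit: 0.62 × 40.078 = 24.848 g.
Weight fraction Ca = 24.848 / 272.130 = 0.0913.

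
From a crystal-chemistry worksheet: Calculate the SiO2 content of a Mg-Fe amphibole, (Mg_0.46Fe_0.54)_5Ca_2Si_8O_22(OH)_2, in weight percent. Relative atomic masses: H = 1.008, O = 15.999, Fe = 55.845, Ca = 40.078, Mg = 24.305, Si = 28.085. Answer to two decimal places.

Molar mass of (Mg_0.46Fe_0.54)_5Ca_2Si_8O_22(OH)_2 = 2.30·24.305 + 2.70·55.845 + 2·40.078 + 8·28.085 + 24·15.999 + 2·1.008 = 897.511 g/mol.
Each formula unit contains 8 Si, equivalent to 8/1 = 8.0000 mol SiO2.
M(SiO2) = 1×28.085 + 2×15.999 = 60.083 g/mol.
Mass of SiO2 per formula unit = 8.0000 × 60.083 = 480.664 g.
SiO2 wt% = 480.664 / 897.511 × 100 = 53.56%.

53.56 wt%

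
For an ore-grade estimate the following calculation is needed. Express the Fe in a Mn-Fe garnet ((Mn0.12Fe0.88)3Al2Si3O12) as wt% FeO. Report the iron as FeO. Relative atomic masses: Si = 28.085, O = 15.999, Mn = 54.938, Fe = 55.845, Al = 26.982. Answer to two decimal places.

Formula mass = 497.415 g/mol.
2.64 Fe → 2.6400 mol FeO per formula unit; M(FeO) = 71.844, so FeO mass = 189.668 g.
189.668/497.415 × 100 = 38.13 wt%.

38.13 wt%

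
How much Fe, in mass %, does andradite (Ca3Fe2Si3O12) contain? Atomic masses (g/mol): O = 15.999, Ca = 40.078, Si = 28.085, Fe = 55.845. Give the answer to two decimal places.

M(Ca3Fe2Si3O12) = 508.167 g/mol.
Fe contributes 2 × 55.845 = 111.690 g per mole.
111.690/508.167 = 0.2198 → 21.98%.

21.98 mass %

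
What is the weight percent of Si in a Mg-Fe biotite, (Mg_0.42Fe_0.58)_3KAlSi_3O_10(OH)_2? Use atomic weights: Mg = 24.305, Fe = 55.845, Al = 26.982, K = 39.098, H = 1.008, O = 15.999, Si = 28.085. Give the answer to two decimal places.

17.85 weight percent

Molar mass of (Mg_0.42Fe_0.58)_3KAlSi_3O_10(OH)_2: 1.26×24.305 + 1.74×55.845 + 1×39.098 + 1×26.982 + 3×28.085 + 12×15.999 + 2×1.008 = 472.134 g/mol.
Mass of Si per formula unit: 3 × 28.085 = 84.255 g.
Weight fraction Si = 84.255 / 472.134 = 0.1785.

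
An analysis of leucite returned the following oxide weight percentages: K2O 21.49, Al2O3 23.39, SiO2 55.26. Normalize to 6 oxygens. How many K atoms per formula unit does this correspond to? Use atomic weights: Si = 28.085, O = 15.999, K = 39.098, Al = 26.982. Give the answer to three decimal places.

0.993 K apfu

K2O: 21.49/94.195 = 0.22814 mol → 0.45628 mol K, 0.22814 mol O.
Al2O3: 23.39/101.961 = 0.22940 mol → 0.45880 mol Al, 0.68820 mol O.
SiO2: 55.26/60.083 = 0.91973 mol → 0.91973 mol Si, 1.83946 mol O.
Total oxygen = 2.75580 mol. Normalization factor = 6/2.75580 = 2.17723.
K per 6 O = 0.45628 × 2.17723 = 0.993.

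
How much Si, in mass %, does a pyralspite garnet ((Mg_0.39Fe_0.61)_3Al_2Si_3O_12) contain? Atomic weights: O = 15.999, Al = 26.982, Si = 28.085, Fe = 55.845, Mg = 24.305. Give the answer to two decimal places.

Formula mass = 1.17*24.305 + 1.83*55.845 + 2*26.982 + 3*28.085 + 12*15.999 = 460.840 g/mol, of which 84.255 g is Si.
So Si makes up 84.255/460.840 = 0.1828 of the mass, i.e. 18.28%.

18.28 mass %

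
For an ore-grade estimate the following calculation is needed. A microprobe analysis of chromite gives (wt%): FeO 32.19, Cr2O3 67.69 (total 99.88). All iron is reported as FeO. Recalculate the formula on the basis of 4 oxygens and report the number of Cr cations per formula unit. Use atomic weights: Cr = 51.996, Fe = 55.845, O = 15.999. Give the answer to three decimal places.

1.997 Cr apfu

FeO (M=71.844): mol = 0.44805; Fe = 0.44805, O = 0.44805.
Cr2O3 (M=151.989): mol = 0.44536; Cr = 0.89072, O = 1.33608.
ΣO = 1.78413; factor = 4/ΣO = 2.24199.
Cr apfu = 0.89072 × 2.24199 = 1.997.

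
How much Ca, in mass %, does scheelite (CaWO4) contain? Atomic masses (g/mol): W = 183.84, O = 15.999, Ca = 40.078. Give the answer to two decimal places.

Formula mass = 1*40.078 + 1*183.84 + 4*15.999 = 287.914 g/mol, of which 40.078 g is Ca.
So Ca makes up 40.078/287.914 = 0.1392 of the mass, i.e. 13.92%.

13.92 mass %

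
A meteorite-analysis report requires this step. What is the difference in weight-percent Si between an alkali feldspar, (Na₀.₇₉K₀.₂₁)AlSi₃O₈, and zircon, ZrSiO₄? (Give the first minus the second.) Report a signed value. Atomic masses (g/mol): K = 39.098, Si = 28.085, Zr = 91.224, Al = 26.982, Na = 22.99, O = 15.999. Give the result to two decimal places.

Si in (Na₀.₇₉K₀.₂₁)AlSi₃O₈: molar mass 265.602 g/mol; 3×28.085 = 84.255 g → 31.72 wt%.
Si in ZrSiO₄: molar mass 183.305 g/mol; 1×28.085 = 28.085 g → 15.32 wt%.
Difference = 31.72 − 15.32 = 16.40 percentage points.

16.40 percentage points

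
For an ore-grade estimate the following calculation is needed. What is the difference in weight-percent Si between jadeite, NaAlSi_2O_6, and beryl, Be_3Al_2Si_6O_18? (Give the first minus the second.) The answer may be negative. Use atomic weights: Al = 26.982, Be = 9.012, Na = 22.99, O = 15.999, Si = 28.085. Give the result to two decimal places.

M(NaAlSi_2O_6) = 202.136 g/mol, so wt% Si = 56.170/202.136 × 100 = 27.79%.
M(Be_3Al_2Si_6O_18) = 537.492 g/mol, so wt% Si = 168.510/537.492 × 100 = 31.35%.
27.79 − 31.35 = -3.56 pp.

-3.56 percentage points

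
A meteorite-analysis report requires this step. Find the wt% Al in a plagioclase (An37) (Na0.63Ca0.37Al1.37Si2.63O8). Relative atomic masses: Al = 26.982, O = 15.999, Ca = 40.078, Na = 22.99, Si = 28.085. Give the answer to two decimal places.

13.79 mass %

M(Na0.63Ca0.37Al1.37Si2.63O8) = 268.133 g/mol.
Al contributes 1.37 × 26.982 = 36.965 g per mole.
36.965/268.133 = 0.1379 → 13.79%.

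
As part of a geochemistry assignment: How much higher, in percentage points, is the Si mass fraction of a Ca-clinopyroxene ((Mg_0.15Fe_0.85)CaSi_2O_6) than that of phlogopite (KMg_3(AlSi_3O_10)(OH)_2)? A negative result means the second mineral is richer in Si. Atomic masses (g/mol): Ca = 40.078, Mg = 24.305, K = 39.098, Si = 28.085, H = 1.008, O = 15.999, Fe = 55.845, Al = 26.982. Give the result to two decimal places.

Si in (Mg_0.15Fe_0.85)CaSi_2O_6: molar mass 243.356 g/mol; 2×28.085 = 56.170 g → 23.08 wt%.
Si in KMg_3(AlSi_3O_10)(OH)_2: molar mass 417.254 g/mol; 3×28.085 = 84.255 g → 20.19 wt%.
Difference = 23.08 − 20.19 = 2.89 percentage points.

2.89 percentage points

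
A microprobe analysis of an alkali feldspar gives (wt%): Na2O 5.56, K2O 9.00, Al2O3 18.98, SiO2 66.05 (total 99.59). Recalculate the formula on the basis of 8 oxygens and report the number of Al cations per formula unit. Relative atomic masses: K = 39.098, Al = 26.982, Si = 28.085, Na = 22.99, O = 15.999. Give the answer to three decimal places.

Na2O (M=61.979): mol = 0.08971; Na = 0.17942, O = 0.08971.
K2O (M=94.195): mol = 0.09555; K = 0.19110, O = 0.09555.
Al2O3 (M=101.961): mol = 0.18615; Al = 0.37230, O = 0.55845.
SiO2 (M=60.083): mol = 1.09931; Si = 1.09931, O = 2.19862.
ΣO = 2.94233; factor = 8/ΣO = 2.71893.
Al apfu = 0.37230 × 2.71893 = 1.012.

1.012 Al apfu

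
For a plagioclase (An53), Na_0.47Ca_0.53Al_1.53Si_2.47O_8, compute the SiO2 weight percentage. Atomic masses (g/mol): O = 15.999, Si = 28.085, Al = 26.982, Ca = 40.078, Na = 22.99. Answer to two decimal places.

54.82 wt%

M(Na_0.47Ca_0.53Al_1.53Si_2.47O_8) = 270.691 g/mol; M(SiO2) = 60.083 g/mol.
Moles SiO2 per formula unit = 2.47 Si ÷ 1 = 2.4700.
SiO2 fraction = (2.4700 × 60.083) / 270.691 = 148.405/270.691 = 0.5482.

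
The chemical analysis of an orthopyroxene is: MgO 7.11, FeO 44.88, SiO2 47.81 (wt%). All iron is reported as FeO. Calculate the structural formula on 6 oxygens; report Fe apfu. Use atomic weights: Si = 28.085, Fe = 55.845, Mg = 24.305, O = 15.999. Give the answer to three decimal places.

1.567 Fe apfu

7.11 wt% MgO ÷ 40.304 g/mol = 0.17641 mol, giving 0.17641 Mg and 0.17641 O.
44.88 wt% FeO ÷ 71.844 g/mol = 0.62469 mol, giving 0.62469 Fe and 0.62469 O.
47.81 wt% SiO2 ÷ 60.083 g/mol = 0.79573 mol, giving 0.79573 Si and 1.59146 O.
Oxygen sums to 2.39256; scaling by 6/2.39256 = 2.50777 puts the formula on 6 O.
Fe: 0.62469 × 2.50777 = 1.567 atoms per formula unit.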